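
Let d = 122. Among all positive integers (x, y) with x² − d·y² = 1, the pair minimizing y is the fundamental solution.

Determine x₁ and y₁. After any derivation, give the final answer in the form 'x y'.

√122 → a₀=11, period (22); ℓ=1 odd so k=1
step 0: (11, 1)  from 11·(1,0) + (0,1)
step 1: (243, 22)  from 22·(11,1) + (1,0)
fundamental: x₁=243, y₁=22  (since 59049 − 122·484 = 1)

243 22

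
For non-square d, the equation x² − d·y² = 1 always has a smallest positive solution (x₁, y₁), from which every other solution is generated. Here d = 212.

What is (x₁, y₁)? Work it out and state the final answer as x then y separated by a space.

√212 = [14; 1,1,3,1,1,…,1,1,28, …], period ℓ=14 (even) → k=13
step 0: (14, 1)  from 14·(1,0) + (0,1)
step 1: (15, 1)  from 1·(14,1) + (1,0)
…
step 4: (131, 9)  from 1·(102,7) + (29,2)
…
step 7: (2417, 166)  from 6·(364,25) + (233,16)
step 8: (2781, 191)  from 1·(2417,166) + (364,25)
…
step 12: (37114, 2549)  from 1·(29135,2001) + (7979,548)
step 13: (66249, 4550)  from 1·(37114,2549) + (29135,2001)
→ (66249, 4550).  Check: 66249²=4388930001, 212·4550²=4388930000, difference 1.

66249 4550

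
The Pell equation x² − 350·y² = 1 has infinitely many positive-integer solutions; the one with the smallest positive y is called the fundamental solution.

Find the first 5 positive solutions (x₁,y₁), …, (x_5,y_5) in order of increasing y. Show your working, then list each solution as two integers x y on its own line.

[18; 1,2,2,2,1,36] for √350; ℓ=6 ⇒ convergent index 5
a_0=18:  p_0=18·1+0=18,  q_0=18·0+1=1
…
a_2=2:  p_2=2·19+18=56,  q_2=2·1+1=3
a_3=2:  p_3=2·56+19=131,  q_3=2·3+1=7
a_4=2:  p_4=2·131+56=318,  q_4=2·7+3=17
a_5=1:  p_5=1·318+131=449,  q_5=1·17+7=24
→ (449, 24).  Check: 449²=201601, 350·24²=201600, difference 1.
n=2: (449,24)∘(449,24) = (449·449+350·24·24, 449·24+24·449) = (403201,21552)
n=3: (403201,21552)∘(449,24) = (449·403201+350·24·21552, 449·21552+24·403201) = (362074049,19353672)
n=4: (362074049,19353672)∘(449,24) = (449·362074049+350·24·19353672, 449·19353672+24·362074049) = (325142092801,17379575904)
n=5: (325142092801,17379575904)∘(449,24) = (449·325142092801+350·24·17379575904, 449·17379575904+24·325142092801) = (291977237261249,15606839808120)

449 24
403201 21552
362074049 19353672
325142092801 17379575904
291977237261249 15606839808120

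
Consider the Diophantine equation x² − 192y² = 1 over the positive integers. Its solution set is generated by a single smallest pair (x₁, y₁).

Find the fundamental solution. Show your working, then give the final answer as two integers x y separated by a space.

97 7

[13; 1,5,1,26] for √192; ℓ=4 ⇒ convergent index 3
step 0: (13, 1)  from 13·(1,0) + (0,1)
step 1: (14, 1)  from 1·(13,1) + (1,0)
step 2: (83, 6)  from 5·(14,1) + (13,1)
step 3: (97, 7)  from 1·(83,6) + (14,1)
fundamental: x₁=97, y₁=7  (since 9409 − 192·49 = 1)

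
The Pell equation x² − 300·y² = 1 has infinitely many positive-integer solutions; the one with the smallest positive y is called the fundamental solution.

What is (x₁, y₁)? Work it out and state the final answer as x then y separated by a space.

1351 78

√300 = [17; 3,8,3,34, …], period ℓ=4 (even) → k=3
k=0  a_k=17  p_k/q_k = 17/1
…
k=2  a_k=8  p_k/q_k = 433/25
k=3  a_k=3  p_k/q_k = 1351/78
fundamental: x₁=1351, y₁=78  (since 1825201 − 300·6084 = 1)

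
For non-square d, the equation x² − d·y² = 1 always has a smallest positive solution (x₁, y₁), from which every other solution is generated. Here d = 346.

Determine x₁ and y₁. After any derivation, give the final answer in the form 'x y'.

√346 → a₀=18, period (1,1,1,1,36); ℓ=5 odd so k=9
a_0=18:  p_0=18·1+0=18,  q_0=18·0+1=1
…
a_3=1:  p_3=1·37+19=56,  q_3=1·2+1=3
a_4=1:  p_4=1·56+37=93,  q_4=1·3+2=5
a_5=36:  p_5=36·93+56=3404,  q_5=36·5+3=183
…
a_8=1:  p_8=1·6901+3497=10398,  q_8=1·371+188=559
a_9=1:  p_9=1·10398+6901=17299,  q_9=1·559+371=930
→ (17299, 930).  Check: 17299²=299255401, 346·930²=299255400, difference 1.

17299 930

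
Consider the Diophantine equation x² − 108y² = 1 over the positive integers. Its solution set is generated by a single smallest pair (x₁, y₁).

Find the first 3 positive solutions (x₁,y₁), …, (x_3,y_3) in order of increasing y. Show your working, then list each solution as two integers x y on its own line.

1351 130
3650401 351260
9863382151 949104390

[10; 2,1,1,4,1,1,2,20] for √108; ℓ=8 ⇒ convergent index 7
a_0=10:  p_0=10·1+0=10,  q_0=10·0+1=1
a_1=2:  p_1=2·10+1=21,  q_1=2·1+0=2
a_2=1:  p_2=1·21+10=31,  q_2=1·2+1=3
a_3=1:  p_3=1·31+21=52,  q_3=1·3+2=5
a_4=4:  p_4=4·52+31=239,  q_4=4·5+3=23
…
a_6=1:  p_6=1·291+239=530,  q_6=1·28+23=51
a_7=2:  p_7=2·530+291=1351,  q_7=2·51+28=130
(x₁, y₁) = (1351, 130);  1351² − 108·130² = 1 ✓
k=2:  x_2 = 1351·1351+108·130·130 = 3650401,  y_2 = 1351·130+130·1351 = 351260
k=3:  x_3 = 1351·3650401+108·130·351260 = 9863382151,  y_3 = 1351·351260+130·3650401 = 949104390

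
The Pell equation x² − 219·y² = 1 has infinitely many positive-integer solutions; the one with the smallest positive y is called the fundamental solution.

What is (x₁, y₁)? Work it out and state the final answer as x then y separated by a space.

74 5

√219 = [14; 1,3,1,28, …], period ℓ=4 (even) → k=3
i=0: a=14 ⇒ p=14, q=1
…
i=2: a=3 ⇒ p=59, q=4
i=3: a=1 ⇒ p=74, q=5
(x₁, y₁) = (74, 5);  74² − 219·5² = 1 ✓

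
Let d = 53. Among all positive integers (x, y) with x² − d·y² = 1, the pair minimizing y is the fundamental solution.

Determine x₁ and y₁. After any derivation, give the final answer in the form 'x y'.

√53 → a₀=7, period (3,1,1,3,14); ℓ=5 odd so k=9
step 0: (7, 1)  from 7·(1,0) + (0,1)
step 1: (22, 3)  from 3·(7,1) + (1,0)
step 2: (29, 4)  from 1·(22,3) + (7,1)
step 3: (51, 7)  from 1·(29,4) + (22,3)
step 4: (182, 25)  from 3·(51,7) + (29,4)
step 5: (2599, 357)  from 14·(182,25) + (51,7)
…
step 7: (10578, 1453)  from 1·(7979,1096) + (2599,357)
step 8: (18557, 2549)  from 1·(10578,1453) + (7979,1096)
step 9: (66249, 9100)  from 3·(18557,2549) + (10578,1453)
fundamental: x₁=66249, y₁=9100  (since 4388930001 − 53·82810000 = 1)

66249 9100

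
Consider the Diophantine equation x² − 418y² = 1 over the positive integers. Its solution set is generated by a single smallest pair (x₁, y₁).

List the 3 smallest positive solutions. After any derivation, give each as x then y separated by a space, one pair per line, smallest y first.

33857 1656
2292592897 112134384
155240635393601 7593067676520

√418 → a₀=20, period (2,4,20,4,2,40); ℓ=6 even so k=5
k=0  a_k=20  p_k/q_k = 20/1
k=1  a_k=2  p_k/q_k = 41/2
…
k=4  a_k=4  p_k/q_k = 15068/737
k=5  a_k=2  p_k/q_k = 33857/1656
→ (33857, 1656).  Check: 33857²=1146296449, 418·1656²=1146296448, difference 1.
k=2:  x_2 = 33857·33857+418·1656·1656 = 2292592897,  y_2 = 33857·1656+1656·33857 = 112134384
k=3:  x_3 = 33857·2292592897+418·1656·112134384 = 155240635393601,  y_3 = 33857·112134384+1656·2292592897 = 7593067676520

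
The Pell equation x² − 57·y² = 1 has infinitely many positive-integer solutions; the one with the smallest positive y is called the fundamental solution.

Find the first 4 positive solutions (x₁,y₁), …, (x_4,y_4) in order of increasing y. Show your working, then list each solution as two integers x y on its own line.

151 20
45601 6040
13771351 1824060
4158902401 550860080

√57 → a₀=7, period (1,1,4,1,1,14); ℓ=6 even so k=5
a_0=7:  p_0=7·1+0=7,  q_0=7·0+1=1
a_1=1:  p_1=1·7+1=8,  q_1=1·1+0=1
a_2=1:  p_2=1·8+7=15,  q_2=1·1+1=2
a_3=4:  p_3=4·15+8=68,  q_3=4·2+1=9
a_4=1:  p_4=1·68+15=83,  q_4=1·9+2=11
a_5=1:  p_5=1·83+68=151,  q_5=1·11+9=20
(x₁, y₁) = (151, 20);  151² − 57·20² = 1 ✓
(151+20√57)^2 = 45601 + 6040√57
(151+20√57)^3 = 13771351 + 1824060√57
(151+20√57)^4 = 4158902401 + 550860080√57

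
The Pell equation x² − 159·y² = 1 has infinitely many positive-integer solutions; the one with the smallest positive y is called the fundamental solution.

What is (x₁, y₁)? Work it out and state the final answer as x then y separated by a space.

[12; 1,1,1,1,3,1,1,1,1,24] for √159; ℓ=10 ⇒ convergent index 9
k=0  a_k=12  p_k/q_k = 12/1
…
k=5  a_k=3  p_k/q_k = 227/18
…
k=7  a_k=1  p_k/q_k = 517/41
k=8  a_k=1  p_k/q_k = 807/64
k=9  a_k=1  p_k/q_k = 1324/105
(x₁, y₁) = (1324, 105);  1324² − 159·105² = 1 ✓

1324 105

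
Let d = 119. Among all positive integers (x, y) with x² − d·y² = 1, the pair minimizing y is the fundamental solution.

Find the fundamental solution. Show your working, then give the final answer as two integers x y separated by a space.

120 11

√119 = [10; 1,9,1,20, …], period ℓ=4 (even) → k=3
a_0=10:  p_0=10·1+0=10,  q_0=10·0+1=1
a_1=1:  p_1=1·10+1=11,  q_1=1·1+0=1
a_2=9:  p_2=9·11+10=109,  q_2=9·1+1=10
a_3=1:  p_3=1·109+11=120,  q_3=1·10+1=11
(x₁, y₁) = (120, 11);  120² − 119·11² = 1 ✓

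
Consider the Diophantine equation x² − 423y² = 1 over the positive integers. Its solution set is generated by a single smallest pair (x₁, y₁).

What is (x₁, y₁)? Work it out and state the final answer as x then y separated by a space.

4607 224

√423 = [20; 1,1,3,4,3,1,1,40, …], period ℓ=8 (even) → k=7
step 0: (20, 1)  from 20·(1,0) + (0,1)
step 1: (21, 1)  from 1·(20,1) + (1,0)
…
step 4: (617, 30)  from 4·(144,7) + (41,2)
step 5: (1995, 97)  from 3·(617,30) + (144,7)
step 6: (2612, 127)  from 1·(1995,97) + (617,30)
step 7: (4607, 224)  from 1·(2612,127) + (1995,97)
→ (4607, 224).  Check: 4607²=21224449, 423·224²=21224448, difference 1.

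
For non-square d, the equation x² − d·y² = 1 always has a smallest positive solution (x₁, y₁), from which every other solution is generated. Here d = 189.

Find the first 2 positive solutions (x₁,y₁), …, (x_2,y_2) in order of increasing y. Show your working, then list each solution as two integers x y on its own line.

√189 → a₀=13, period (1,2,1,26); ℓ=4 even so k=3
a_0=13:  p_0=13·1+0=13,  q_0=13·0+1=1
a_1=1:  p_1=1·13+1=14,  q_1=1·1+0=1
a_2=2:  p_2=2·14+13=41,  q_2=2·1+1=3
a_3=1:  p_3=1·41+14=55,  q_3=1·3+1=4
fundamental: x₁=55, y₁=4  (since 3025 − 189·16 = 1)
(x_2, y_2) = (55·55 + 189·4·4, 55·4 + 4·55) = (6049, 440)

55 4
6049 440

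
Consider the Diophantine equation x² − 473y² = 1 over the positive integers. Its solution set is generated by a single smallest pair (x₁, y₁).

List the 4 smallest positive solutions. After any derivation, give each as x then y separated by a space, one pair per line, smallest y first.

[21; 1,2,1,42] for √473; ℓ=4 ⇒ convergent index 3
k=0  a_k=21  p_k/q_k = 21/1
k=1  a_k=1  p_k/q_k = 22/1
k=2  a_k=2  p_k/q_k = 65/3
k=3  a_k=1  p_k/q_k = 87/4
→ (87, 4).  Check: 87²=7569, 473·4²=7568, difference 1.
k=2:  x_2 = 87·87+473·4·4 = 15137,  y_2 = 87·4+4·87 = 696
k=3:  x_3 = 87·15137+473·4·696 = 2633751,  y_3 = 87·696+4·15137 = 121100
k=4:  x_4 = 87·2633751+473·4·121100 = 458257537,  y_4 = 87·121100+4·2633751 = 21070704

87 4
15137 696
2633751 121100
458257537 21070704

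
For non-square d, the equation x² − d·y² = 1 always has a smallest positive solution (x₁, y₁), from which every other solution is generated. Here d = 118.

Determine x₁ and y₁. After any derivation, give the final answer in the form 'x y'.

√118 → a₀=10, period (1,6,3,2,10,2,3,6,1,20); ℓ=10 even so k=9
a_0=10:  p_0=10·1+0=10,  q_0=10·0+1=1
a_1=1:  p_1=1·10+1=11,  q_1=1·1+0=1
…
a_5=10:  p_5=10·554+239=5779,  q_5=10·51+22=532
a_6=2:  p_6=2·5779+554=12112,  q_6=2·532+51=1115
…
a_8=6:  p_8=6·42115+12112=264802,  q_8=6·3877+1115=24377
a_9=1:  p_9=1·264802+42115=306917,  q_9=1·24377+3877=28254
→ (306917, 28254).  Check: 306917²=94198044889, 118·28254²=94198044888, difference 1.

306917 28254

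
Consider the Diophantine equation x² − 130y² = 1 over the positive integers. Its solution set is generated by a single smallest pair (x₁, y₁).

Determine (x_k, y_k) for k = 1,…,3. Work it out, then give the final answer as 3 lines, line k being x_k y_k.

[11; 2,2,22] for √130; ℓ=3 ⇒ convergent index 5
k=0  a_k=11  p_k/q_k = 11/1
k=1  a_k=2  p_k/q_k = 23/2
k=2  a_k=2  p_k/q_k = 57/5
…
k=4  a_k=2  p_k/q_k = 2611/229
k=5  a_k=2  p_k/q_k = 6499/570
(x₁, y₁) = (6499, 570);  6499² − 130·570² = 1 ✓
(x_2, y_2) = (6499·6499 + 130·570·570, 6499·570 + 570·6499) = (84474001, 7408860)
(x_3, y_3) = (6499·84474001 + 130·570·7408860, 6499·7408860 + 570·84474001) = (1097993058499, 96300361710)

6499 570
84474001 7408860
1097993058499 96300361710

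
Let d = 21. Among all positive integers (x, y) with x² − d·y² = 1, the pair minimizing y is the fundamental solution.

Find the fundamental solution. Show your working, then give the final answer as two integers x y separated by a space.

√21 = [4; 1,1,2,1,1,8, …], period ℓ=6 (even) → k=5
k=0  a_k=4  p_k/q_k = 4/1
k=1  a_k=1  p_k/q_k = 5/1
k=2  a_k=1  p_k/q_k = 9/2
k=3  a_k=2  p_k/q_k = 23/5
k=4  a_k=1  p_k/q_k = 32/7
k=5  a_k=1  p_k/q_k = 55/12
(x₁, y₁) = (55, 12);  55² − 21·12² = 1 ✓

55 12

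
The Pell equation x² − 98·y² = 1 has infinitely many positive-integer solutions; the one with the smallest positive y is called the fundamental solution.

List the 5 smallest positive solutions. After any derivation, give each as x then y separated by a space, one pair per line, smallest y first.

[9; 1,8,1,18] for √98; ℓ=4 ⇒ convergent index 3
k=0  a_k=9  p_k/q_k = 9/1
k=1  a_k=1  p_k/q_k = 10/1
k=2  a_k=8  p_k/q_k = 89/9
k=3  a_k=1  p_k/q_k = 99/10
(x₁, y₁) = (99, 10);  99² − 98·10² = 1 ✓
k=2:  x_2 = 99·99+98·10·10 = 19601,  y_2 = 99·10+10·99 = 1980
k=3:  x_3 = 99·19601+98·10·1980 = 3880899,  y_3 = 99·1980+10·19601 = 392030
k=4:  x_4 = 99·3880899+98·10·392030 = 768398401,  y_4 = 99·392030+10·3880899 = 77619960
k=5:  x_5 = 99·768398401+98·10·77619960 = 152139002499,  y_5 = 99·77619960+10·768398401 = 15368360050

99 10
19601 1980
3880899 392030
768398401 77619960
152139002499 15368360050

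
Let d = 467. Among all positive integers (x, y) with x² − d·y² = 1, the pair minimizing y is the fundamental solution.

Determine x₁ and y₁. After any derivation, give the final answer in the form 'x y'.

√467 → a₀=21, period (1,1,1,1,3,…,1,1,42); ℓ=14 even so k=13
i=0: a=21 ⇒ p=21, q=1
…
i=3: a=1 ⇒ p=65, q=3
i=4: a=1 ⇒ p=108, q=5
i=5: a=3 ⇒ p=389, q=18
…
i=7: a=21 ⇒ p=27164, q=1257
…
i=9: a=3 ⇒ p=275465, q=12747
…
i=11: a=1 ⇒ p=633697, q=29324
i=12: a=1 ⇒ p=991929, q=45901
i=13: a=1 ⇒ p=1625626, q=75225
(x₁, y₁) = (1625626, 75225);  1625626² − 467·75225² = 1 ✓

1625626 75225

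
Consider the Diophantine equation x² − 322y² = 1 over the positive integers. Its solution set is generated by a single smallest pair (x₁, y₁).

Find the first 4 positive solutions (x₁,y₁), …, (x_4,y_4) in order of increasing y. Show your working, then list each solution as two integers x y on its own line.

[17; 1,16,1,34] for √322; ℓ=4 ⇒ convergent index 3
a_0=17:  p_0=17·1+0=17,  q_0=17·0+1=1
a_1=1:  p_1=1·17+1=18,  q_1=1·1+0=1
a_2=16:  p_2=16·18+17=305,  q_2=16·1+1=17
a_3=1:  p_3=1·305+18=323,  q_3=1·17+1=18
→ (323, 18).  Check: 323²=104329, 322·18²=104328, difference 1.
n=2: (323,18)∘(323,18) = (323·323+322·18·18, 323·18+18·323) = (208657,11628)
n=3: (208657,11628)∘(323,18) = (323·208657+322·18·11628, 323·11628+18·208657) = (134792099,7511670)
n=4: (134792099,7511670)∘(323,18) = (323·134792099+322·18·7511670, 323·7511670+18·134792099) = (87075487297,4852527192)

323 18
208657 11628
134792099 7511670
87075487297 4852527192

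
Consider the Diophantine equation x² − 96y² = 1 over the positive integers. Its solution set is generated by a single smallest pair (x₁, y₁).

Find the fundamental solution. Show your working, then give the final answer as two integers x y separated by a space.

[9; 1,3,1,18] for √96; ℓ=4 ⇒ convergent index 3
a_0=9:  p_0=9·1+0=9,  q_0=9·0+1=1
a_1=1:  p_1=1·9+1=10,  q_1=1·1+0=1
a_2=3:  p_2=3·10+9=39,  q_2=3·1+1=4
a_3=1:  p_3=1·39+10=49,  q_3=1·4+1=5
→ (49, 5).  Check: 49²=2401, 96·5²=2400, difference 1.

49 5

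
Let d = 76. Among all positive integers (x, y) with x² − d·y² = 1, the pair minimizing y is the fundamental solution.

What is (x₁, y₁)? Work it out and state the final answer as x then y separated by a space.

57799 6630

√76 = [8; 1,2,1,1,5,4,5,1,1,2,1,16, …], period ℓ=12 (even) → k=11
step 0: (8, 1)  from 8·(1,0) + (0,1)
step 1: (9, 1)  from 1·(8,1) + (1,0)
…
step 3: (35, 4)  from 1·(26,3) + (9,1)
…
step 5: (340, 39)  from 5·(61,7) + (35,4)
…
step 7: (7445, 854)  from 5·(1421,163) + (340,39)
step 8: (8866, 1017)  from 1·(7445,854) + (1421,163)
step 9: (16311, 1871)  from 1·(8866,1017) + (7445,854)
step 10: (41488, 4759)  from 2·(16311,1871) + (8866,1017)
step 11: (57799, 6630)  from 1·(41488,4759) + (16311,1871)
(x₁, y₁) = (57799, 6630);  57799² − 76·6630² = 1 ✓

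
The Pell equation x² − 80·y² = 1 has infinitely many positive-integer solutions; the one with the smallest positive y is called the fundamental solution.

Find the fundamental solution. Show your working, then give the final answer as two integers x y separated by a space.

9 1

√80 → a₀=8, period (1,16); ℓ=2 even so k=1
k=0  a_k=8  p_k/q_k = 8/1
k=1  a_k=1  p_k/q_k = 9/1
fundamental: x₁=9, y₁=1  (since 81 − 80·1 = 1)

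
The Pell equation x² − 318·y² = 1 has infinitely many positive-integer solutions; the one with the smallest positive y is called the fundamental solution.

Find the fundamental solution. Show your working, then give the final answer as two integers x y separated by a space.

107 6

d=318: √d = [17; 1,4,1,34] (ℓ=4, even), read p_3/q_3
k=0  a_k=17  p_k/q_k = 17/1
…
k=2  a_k=4  p_k/q_k = 89/5
k=3  a_k=1  p_k/q_k = 107/6
fundamental: x₁=107, y₁=6  (since 11449 − 318·36 = 1)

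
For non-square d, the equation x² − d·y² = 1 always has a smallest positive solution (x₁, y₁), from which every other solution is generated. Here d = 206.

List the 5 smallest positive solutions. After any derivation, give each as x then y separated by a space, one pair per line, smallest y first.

59535 4148
7088832449 493902360
844067279642895 58808954001052
100503090979990675201 7002382152411359280
11966903042143422416540175 833773642828811595468548

√206 = [14; 2,1,5,14,5,1,2,28, …], period ℓ=8 (even) → k=7
step 0: (14, 1)  from 14·(1,0) + (0,1)
step 1: (29, 2)  from 2·(14,1) + (1,0)
…
step 5: (17539, 1222)  from 5·(3459,241) + (244,17)
step 6: (20998, 1463)  from 1·(17539,1222) + (3459,241)
step 7: (59535, 4148)  from 2·(20998,1463) + (17539,1222)
(x₁, y₁) = (59535, 4148);  59535² − 206·4148² = 1 ✓
(59535+4148√206)^2 = 7088832449 + 493902360√206
(59535+4148√206)^3 = 844067279642895 + 58808954001052√206
(59535+4148√206)^4 = 100503090979990675201 + 7002382152411359280√206
(59535+4148√206)^5 = 11966903042143422416540175 + 833773642828811595468548√206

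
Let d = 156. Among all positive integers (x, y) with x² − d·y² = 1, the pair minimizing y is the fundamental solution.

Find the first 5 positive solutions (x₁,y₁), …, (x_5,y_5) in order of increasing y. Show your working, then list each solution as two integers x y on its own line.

√156 = [12; 2,24, …], period ℓ=2 (even) → k=1
k=0  a_k=12  p_k/q_k = 12/1
k=1  a_k=2  p_k/q_k = 25/2
fundamental: x₁=25, y₁=2  (since 625 − 156·4 = 1)
k=2:  x_2 = 25·25+156·2·2 = 1249,  y_2 = 25·2+2·25 = 100
k=3:  x_3 = 25·1249+156·2·100 = 62425,  y_3 = 25·100+2·1249 = 4998
k=4:  x_4 = 25·62425+156·2·4998 = 3120001,  y_4 = 25·4998+2·62425 = 249800
k=5:  x_5 = 25·3120001+156·2·249800 = 155937625,  y_5 = 25·249800+2·3120001 = 12485002

25 2
1249 100
62425 4998
3120001 249800
155937625 12485002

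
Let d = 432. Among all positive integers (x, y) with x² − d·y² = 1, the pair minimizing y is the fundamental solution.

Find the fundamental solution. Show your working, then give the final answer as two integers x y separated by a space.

√432 → a₀=20, period (1,3,1,1,1,3,1,40); ℓ=8 even so k=7
a_0=20:  p_0=20·1+0=20,  q_0=20·0+1=1
…
a_2=3:  p_2=3·21+20=83,  q_2=3·1+1=4
a_3=1:  p_3=1·83+21=104,  q_3=1·4+1=5
…
a_6=3:  p_6=3·291+187=1060,  q_6=3·14+9=51
a_7=1:  p_7=1·1060+291=1351,  q_7=1·51+14=65
(x₁, y₁) = (1351, 65);  1351² − 432·65² = 1 ✓

1351 65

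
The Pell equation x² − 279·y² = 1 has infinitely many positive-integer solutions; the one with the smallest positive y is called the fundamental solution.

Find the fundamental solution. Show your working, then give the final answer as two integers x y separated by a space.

1520 91

[16; 1,2,2,1,2,2,1,32] for √279; ℓ=8 ⇒ convergent index 7
a_0=16:  p_0=16·1+0=16,  q_0=16·0+1=1
…
a_3=2:  p_3=2·50+17=117,  q_3=2·3+1=7
a_4=1:  p_4=1·117+50=167,  q_4=1·7+3=10
…
a_6=2:  p_6=2·451+167=1069,  q_6=2·27+10=64
a_7=1:  p_7=1·1069+451=1520,  q_7=1·64+27=91
→ (1520, 91).  Check: 1520²=2310400, 279·91²=2310399, difference 1.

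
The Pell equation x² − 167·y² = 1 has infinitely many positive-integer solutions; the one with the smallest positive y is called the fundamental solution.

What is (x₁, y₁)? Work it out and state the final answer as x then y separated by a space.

[12; 1,11,1,24] for √167; ℓ=4 ⇒ convergent index 3
k=0  a_k=12  p_k/q_k = 12/1
…
k=2  a_k=11  p_k/q_k = 155/12
k=3  a_k=1  p_k/q_k = 168/13
fundamental: x₁=168, y₁=13  (since 28224 − 167·169 = 1)

168 13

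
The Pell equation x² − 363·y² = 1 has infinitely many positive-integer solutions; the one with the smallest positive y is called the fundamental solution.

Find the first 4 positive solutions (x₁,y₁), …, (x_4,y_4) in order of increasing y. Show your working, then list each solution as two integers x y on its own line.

d=363: √d = [19; 19,38] (ℓ=2, even), read p_1/q_1
a_0=19:  p_0=19·1+0=19,  q_0=19·0+1=1
a_1=19:  p_1=19·19+1=362,  q_1=19·1+0=19
fundamental: x₁=362, y₁=19  (since 131044 − 363·361 = 1)
(362+19√363)^2 = 262087 + 13756√363
(362+19√363)^3 = 189750626 + 9959325√363
(362+19√363)^4 = 137379191137 + 7210537544√363

362 19
262087 13756
189750626 9959325
137379191137 7210537544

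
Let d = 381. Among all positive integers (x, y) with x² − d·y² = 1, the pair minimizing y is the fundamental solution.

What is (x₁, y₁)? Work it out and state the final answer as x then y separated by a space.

1015 52

√381 → a₀=19, period (1,1,12,1,1,38); ℓ=6 even so k=5
k=0  a_k=19  p_k/q_k = 19/1
…
k=2  a_k=1  p_k/q_k = 39/2
k=3  a_k=12  p_k/q_k = 488/25
k=4  a_k=1  p_k/q_k = 527/27
k=5  a_k=1  p_k/q_k = 1015/52
→ (1015, 52).  Check: 1015²=1030225, 381·52²=1030224, difference 1.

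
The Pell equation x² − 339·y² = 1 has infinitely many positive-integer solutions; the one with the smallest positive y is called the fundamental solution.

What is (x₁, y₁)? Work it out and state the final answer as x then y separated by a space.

√339 = [18; 2,2,2,1,17,1,2,2,2,36, …], period ℓ=10 (even) → k=9
k=0  a_k=18  p_k/q_k = 18/1
…
k=7  a_k=2  p_k/q_k = 17252/937
k=8  a_k=2  p_k/q_k = 40359/2192
k=9  a_k=2  p_k/q_k = 97970/5321
fundamental: x₁=97970, y₁=5321  (since 9598120900 − 339·28313041 = 1)

97970 5321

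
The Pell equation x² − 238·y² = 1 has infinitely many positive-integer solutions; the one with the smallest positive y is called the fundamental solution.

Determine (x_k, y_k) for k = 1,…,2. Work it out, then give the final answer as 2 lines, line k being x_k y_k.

d=238: √d = [15; 2,2,1,14,1,2,2,30] (ℓ=8, even), read p_7/q_7
step 0: (15, 1)  from 15·(1,0) + (0,1)
…
step 2: (77, 5)  from 2·(31,2) + (15,1)
…
step 6: (4983, 323)  from 2·(1697,110) + (1589,103)
step 7: (11663, 756)  from 2·(4983,323) + (1697,110)
→ (11663, 756).  Check: 11663²=136025569, 238·756²=136025568, difference 1.
(x_2, y_2) = (11663·11663 + 238·756·756, 11663·756 + 756·11663) = (272051137, 17634456)

11663 756
272051137 17634456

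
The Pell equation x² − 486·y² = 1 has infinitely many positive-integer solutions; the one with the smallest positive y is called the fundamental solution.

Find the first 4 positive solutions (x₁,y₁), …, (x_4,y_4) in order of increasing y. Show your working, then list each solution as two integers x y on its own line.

d=486: √d = [22; 22,44] (ℓ=2, even), read p_1/q_1
k=0  a_k=22  p_k/q_k = 22/1
k=1  a_k=22  p_k/q_k = 485/22
(x₁, y₁) = (485, 22);  485² − 486·22² = 1 ✓
n=2: (485,22)∘(485,22) = (485·485+486·22·22, 485·22+22·485) = (470449,21340)
n=3: (470449,21340)∘(485,22) = (485·470449+486·22·21340, 485·21340+22·470449) = (456335045,20699778)
n=4: (456335045,20699778)∘(485,22) = (485·456335045+486·22·20699778, 485·20699778+22·456335045) = (442644523201,20078763320)

485 22
470449 21340
456335045 20699778
442644523201 20078763320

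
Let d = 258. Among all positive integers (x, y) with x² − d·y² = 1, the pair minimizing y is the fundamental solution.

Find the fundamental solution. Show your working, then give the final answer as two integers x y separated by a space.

257 16

√258 → a₀=16, period (16,32); ℓ=2 even so k=1
step 0: (16, 1)  from 16·(1,0) + (0,1)
step 1: (257, 16)  from 16·(16,1) + (1,0)
fundamental: x₁=257, y₁=16  (since 66049 − 258·256 = 1)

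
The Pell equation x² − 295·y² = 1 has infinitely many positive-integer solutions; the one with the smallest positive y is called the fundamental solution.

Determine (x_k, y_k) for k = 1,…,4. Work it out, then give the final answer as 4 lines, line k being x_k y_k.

√295 = [17; 5,1,2,3,2,6,2,3,2,1,5,34, …], period ℓ=12 (even) → k=11
step 0: (17, 1)  from 17·(1,0) + (0,1)
step 1: (86, 5)  from 5·(17,1) + (1,0)
…
step 5: (2250, 131)  from 2·(979,57) + (292,17)
step 6: (14479, 843)  from 6·(2250,131) + (979,57)
…
step 9: (247414, 14405)  from 2·(108103,6294) + (31208,1817)
step 10: (355517, 20699)  from 1·(247414,14405) + (108103,6294)
step 11: (2024999, 117900)  from 5·(355517,20699) + (247414,14405)
→ (2024999, 117900).  Check: 2024999²=4100620950001, 295·117900²=4100620950000, difference 1.
(2024999+117900√295)^2 = 8201241900001 + 477494764200√295
(2024999+117900√295)^3 = 33215013292518224999 + 1933852840020353700√295
(2024999+117900√295)^4 = 134520737404664024967600001 + 7832100134376274949528400√295

2024999 117900
8201241900001 477494764200
33215013292518224999 1933852840020353700
134520737404664024967600001 7832100134376274949528400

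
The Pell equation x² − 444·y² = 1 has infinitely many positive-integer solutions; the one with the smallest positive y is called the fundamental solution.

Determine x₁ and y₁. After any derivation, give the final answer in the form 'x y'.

√444 → a₀=21, period (14,42); ℓ=2 even so k=1
k=0  a_k=21  p_k/q_k = 21/1
k=1  a_k=14  p_k/q_k = 295/14
(x₁, y₁) = (295, 14);  295² − 444·14² = 1 ✓

295 14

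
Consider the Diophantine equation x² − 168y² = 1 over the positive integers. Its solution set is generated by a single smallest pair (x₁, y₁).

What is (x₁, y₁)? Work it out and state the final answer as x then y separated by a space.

13 1

√168 = [12; 1,24, …], period ℓ=2 (even) → k=1
i=0: a=12 ⇒ p=12, q=1
i=1: a=1 ⇒ p=13, q=1
fundamental: x₁=13, y₁=1  (since 169 − 168·1 = 1)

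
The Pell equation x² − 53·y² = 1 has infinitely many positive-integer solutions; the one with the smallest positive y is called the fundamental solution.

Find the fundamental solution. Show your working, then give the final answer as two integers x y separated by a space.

√53 = [7; 3,1,1,3,14, …], period ℓ=5 (odd) → k=9
a_0=7:  p_0=7·1+0=7,  q_0=7·0+1=1
…
a_2=1:  p_2=1·22+7=29,  q_2=1·3+1=4
a_3=1:  p_3=1·29+22=51,  q_3=1·4+3=7
a_4=3:  p_4=3·51+29=182,  q_4=3·7+4=25
a_5=14:  p_5=14·182+51=2599,  q_5=14·25+7=357
a_6=3:  p_6=3·2599+182=7979,  q_6=3·357+25=1096
a_7=1:  p_7=1·7979+2599=10578,  q_7=1·1096+357=1453
a_8=1:  p_8=1·10578+7979=18557,  q_8=1·1453+1096=2549
a_9=3:  p_9=3·18557+10578=66249,  q_9=3·2549+1453=9100
→ (66249, 9100).  Check: 66249²=4388930001, 53·9100²=4388930000, difference 1.

66249 9100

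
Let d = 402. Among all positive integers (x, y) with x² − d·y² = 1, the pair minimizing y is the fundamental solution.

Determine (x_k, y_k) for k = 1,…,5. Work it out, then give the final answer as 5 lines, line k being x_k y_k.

401 20
321601 16040
257923601 12864060
206854406401 10316960080
165896976010001 8274189120100

√402 = [20; 20,40, …], period ℓ=2 (even) → k=1
a_0=20:  p_0=20·1+0=20,  q_0=20·0+1=1
a_1=20:  p_1=20·20+1=401,  q_1=20·1+0=20
(x₁, y₁) = (401, 20);  401² − 402·20² = 1 ✓
(401+20√402)^2 = 321601 + 16040√402
(401+20√402)^3 = 257923601 + 12864060√402
(401+20√402)^4 = 206854406401 + 10316960080√402
(401+20√402)^5 = 165896976010001 + 8274189120100√402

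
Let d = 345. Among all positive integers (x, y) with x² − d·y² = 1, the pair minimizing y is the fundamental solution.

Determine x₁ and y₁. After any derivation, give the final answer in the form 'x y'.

d=345: √d = [18; 1,1,2,1,6,1,2,1,1,36] (ℓ=10, even), read p_9/q_9
k=0  a_k=18  p_k/q_k = 18/1
k=1  a_k=1  p_k/q_k = 19/1
k=2  a_k=1  p_k/q_k = 37/2
k=3  a_k=2  p_k/q_k = 93/5
k=4  a_k=1  p_k/q_k = 130/7
k=5  a_k=6  p_k/q_k = 873/47
k=6  a_k=1  p_k/q_k = 1003/54
k=7  a_k=2  p_k/q_k = 2879/155
k=8  a_k=1  p_k/q_k = 3882/209
k=9  a_k=1  p_k/q_k = 6761/364
(x₁, y₁) = (6761, 364);  6761² − 345·364² = 1 ✓

6761 364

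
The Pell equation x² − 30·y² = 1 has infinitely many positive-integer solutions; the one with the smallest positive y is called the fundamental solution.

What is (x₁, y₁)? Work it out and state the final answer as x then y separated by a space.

[5; 2,10] for √30; ℓ=2 ⇒ convergent index 1
a_0=5:  p_0=5·1+0=5,  q_0=5·0+1=1
a_1=2:  p_1=2·5+1=11,  q_1=2·1+0=2
(x₁, y₁) = (11, 2);  11² − 30·2² = 1 ✓

11 2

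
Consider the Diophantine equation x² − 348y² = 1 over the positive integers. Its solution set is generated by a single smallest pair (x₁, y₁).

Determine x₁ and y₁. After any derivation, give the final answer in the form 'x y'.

1567 84

√348 = [18; 1,1,1,8,1,1,1,36, …], period ℓ=8 (even) → k=7
a_0=18:  p_0=18·1+0=18,  q_0=18·0+1=1
…
a_6=1:  p_6=1·541+485=1026,  q_6=1·29+26=55
a_7=1:  p_7=1·1026+541=1567,  q_7=1·55+29=84
fundamental: x₁=1567, y₁=84  (since 2455489 − 348·7056 = 1)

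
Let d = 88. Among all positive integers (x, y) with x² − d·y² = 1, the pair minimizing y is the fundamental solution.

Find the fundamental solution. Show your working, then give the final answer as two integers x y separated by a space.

d=88: √d = [9; 2,1,1,1,2,18] (ℓ=6, even), read p_5/q_5
step 0: (9, 1)  from 9·(1,0) + (0,1)
…
step 2: (28, 3)  from 1·(19,2) + (9,1)
…
step 4: (75, 8)  from 1·(47,5) + (28,3)
step 5: (197, 21)  from 2·(75,8) + (47,5)
(x₁, y₁) = (197, 21);  197² − 88·21² = 1 ✓

197 21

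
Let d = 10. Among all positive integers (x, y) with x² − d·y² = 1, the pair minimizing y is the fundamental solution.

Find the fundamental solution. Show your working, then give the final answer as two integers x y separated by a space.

√10 → a₀=3, period (6); ℓ=1 odd so k=1
step 0: (3, 1)  from 3·(1,0) + (0,1)
step 1: (19, 6)  from 6·(3,1) + (1,0)
(x₁, y₁) = (19, 6);  19² − 10·6² = 1 ✓

19 6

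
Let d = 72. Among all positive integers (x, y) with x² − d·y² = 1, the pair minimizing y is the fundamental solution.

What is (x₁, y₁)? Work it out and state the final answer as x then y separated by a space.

17 2

√72 → a₀=8, period (2,16); ℓ=2 even so k=1
step 0: (8, 1)  from 8·(1,0) + (0,1)
step 1: (17, 2)  from 2·(8,1) + (1,0)
(x₁, y₁) = (17, 2);  17² − 72·2² = 1 ✓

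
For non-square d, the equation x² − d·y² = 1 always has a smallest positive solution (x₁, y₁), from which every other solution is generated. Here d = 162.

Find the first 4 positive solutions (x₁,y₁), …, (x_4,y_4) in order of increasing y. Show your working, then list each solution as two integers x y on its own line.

[12; 1,2,1,2,12,2,1,2,1,24] for √162; ℓ=10 ⇒ convergent index 9
step 0: (12, 1)  from 12·(1,0) + (0,1)
…
step 2: (38, 3)  from 2·(13,1) + (12,1)
…
step 8: (14268, 1121)  from 2·(5333,419) + (3602,283)
step 9: (19601, 1540)  from 1·(14268,1121) + (5333,419)
fundamental: x₁=19601, y₁=1540  (since 384199201 − 162·2371600 = 1)
(x_2, y_2) = (19601·19601 + 162·1540·1540, 19601·1540 + 1540·19601) = (768398401, 60371080)
(x_3, y_3) = (19601·768398401 + 162·1540·60371080, 19601·60371080 + 1540·768398401) = (30122754096401, 2366667076620)
(x_4, y_4) = (19601·30122754096401 + 162·1540·2366667076620, 19601·2366667076620 + 1540·30122754096401) = (1180872205318713601, 92778082677286160)

19601 1540
768398401 60371080
30122754096401 2366667076620
1180872205318713601 92778082677286160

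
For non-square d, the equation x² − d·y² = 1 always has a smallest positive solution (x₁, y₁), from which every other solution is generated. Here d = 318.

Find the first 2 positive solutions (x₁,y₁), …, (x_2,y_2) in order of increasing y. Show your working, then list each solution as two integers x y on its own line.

[17; 1,4,1,34] for √318; ℓ=4 ⇒ convergent index 3
k=0  a_k=17  p_k/q_k = 17/1
k=1  a_k=1  p_k/q_k = 18/1
k=2  a_k=4  p_k/q_k = 89/5
k=3  a_k=1  p_k/q_k = 107/6
→ (107, 6).  Check: 107²=11449, 318·6²=11448, difference 1.
(107+6√318)^2 = 22897 + 1284√318

107 6
22897 1284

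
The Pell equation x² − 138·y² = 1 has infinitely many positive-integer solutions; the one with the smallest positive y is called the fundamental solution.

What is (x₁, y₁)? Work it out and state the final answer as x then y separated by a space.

47 4

√138 = [11; 1,2,1,22, …], period ℓ=4 (even) → k=3
step 0: (11, 1)  from 11·(1,0) + (0,1)
step 1: (12, 1)  from 1·(11,1) + (1,0)
step 2: (35, 3)  from 2·(12,1) + (11,1)
step 3: (47, 4)  from 1·(35,3) + (12,1)
→ (47, 4).  Check: 47²=2209, 138·4²=2208, difference 1.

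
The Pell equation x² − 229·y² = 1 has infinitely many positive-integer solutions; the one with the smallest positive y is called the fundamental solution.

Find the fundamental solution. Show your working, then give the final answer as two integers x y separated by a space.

d=229: √d = [15; 7,1,1,7,30] (ℓ=5, odd), read p_9/q_9
step 0: (15, 1)  from 15·(1,0) + (0,1)
step 1: (106, 7)  from 7·(15,1) + (1,0)
step 2: (121, 8)  from 1·(106,7) + (15,1)
step 3: (227, 15)  from 1·(121,8) + (106,7)
…
step 6: (362399, 23948)  from 7·(51527,3405) + (1710,113)
step 7: (413926, 27353)  from 1·(362399,23948) + (51527,3405)
step 8: (776325, 51301)  from 1·(413926,27353) + (362399,23948)
step 9: (5848201, 386460)  from 7·(776325,51301) + (413926,27353)
fundamental: x₁=5848201, y₁=386460  (since 34201454936401 − 229·149351331600 = 1)

5848201 386460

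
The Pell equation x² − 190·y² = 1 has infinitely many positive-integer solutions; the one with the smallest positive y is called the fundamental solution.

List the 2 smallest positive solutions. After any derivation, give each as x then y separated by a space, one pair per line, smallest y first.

[13; 1,3,1,1,1,…,3,1,26] for √190; ℓ=14 ⇒ convergent index 13
step 0: (13, 1)  from 13·(1,0) + (0,1)
…
step 2: (55, 4)  from 3·(14,1) + (13,1)
step 3: (69, 5)  from 1·(55,4) + (14,1)
step 4: (124, 9)  from 1·(69,5) + (55,4)
step 5: (193, 14)  from 1·(124,9) + (69,5)
step 6: (510, 37)  from 2·(193,14) + (124,9)
…
step 8: (2936, 213)  from 2·(1213,88) + (510,37)
step 9: (4149, 301)  from 1·(2936,213) + (1213,88)
step 10: (7085, 514)  from 1·(4149,301) + (2936,213)
step 11: (11234, 815)  from 1·(7085,514) + (4149,301)
step 12: (40787, 2959)  from 3·(11234,815) + (7085,514)
step 13: (52021, 3774)  from 1·(40787,2959) + (11234,815)
(x₁, y₁) = (52021, 3774);  52021² − 190·3774² = 1 ✓
k=2:  x_2 = 52021·52021+190·3774·3774 = 5412368881,  y_2 = 52021·3774+3774·52021 = 392654508

52021 3774
5412368881 392654508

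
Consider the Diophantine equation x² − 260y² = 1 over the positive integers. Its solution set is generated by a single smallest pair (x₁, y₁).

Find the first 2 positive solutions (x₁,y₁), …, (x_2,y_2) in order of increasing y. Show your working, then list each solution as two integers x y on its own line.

[16; 8,32] for √260; ℓ=2 ⇒ convergent index 1
i=0: a=16 ⇒ p=16, q=1
i=1: a=8 ⇒ p=129, q=8
(x₁, y₁) = (129, 8);  129² − 260·8² = 1 ✓
n=2: (129,8)∘(129,8) = (129·129+260·8·8, 129·8+8·129) = (33281,2064)

129 8
33281 2064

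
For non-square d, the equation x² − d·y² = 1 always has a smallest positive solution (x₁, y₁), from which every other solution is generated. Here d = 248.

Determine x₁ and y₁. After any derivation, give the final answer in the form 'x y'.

63 4

d=248: √d = [15; 1,2,1,30] (ℓ=4, even), read p_3/q_3
k=0  a_k=15  p_k/q_k = 15/1
k=1  a_k=1  p_k/q_k = 16/1
k=2  a_k=2  p_k/q_k = 47/3
k=3  a_k=1  p_k/q_k = 63/4
→ (63, 4).  Check: 63²=3969, 248·4²=3968, difference 1.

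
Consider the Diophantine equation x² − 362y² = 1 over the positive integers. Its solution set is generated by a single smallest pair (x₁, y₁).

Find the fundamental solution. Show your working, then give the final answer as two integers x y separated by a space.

d=362: √d = [19; 38] (ℓ=1, odd), read p_1/q_1
a_0=19:  p_0=19·1+0=19,  q_0=19·0+1=1
a_1=38:  p_1=38·19+1=723,  q_1=38·1+0=38
→ (723, 38).  Check: 723²=522729, 362·38²=522728, difference 1.

723 38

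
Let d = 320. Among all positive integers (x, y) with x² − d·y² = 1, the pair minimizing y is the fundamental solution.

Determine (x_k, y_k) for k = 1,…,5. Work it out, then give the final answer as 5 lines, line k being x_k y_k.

161 9
51841 2898
16692641 933147
5374978561 300470436
1730726404001 96750547245

d=320: √d = [17; 1,7,1,34] (ℓ=4, even), read p_3/q_3
a_0=17:  p_0=17·1+0=17,  q_0=17·0+1=1
a_1=1:  p_1=1·17+1=18,  q_1=1·1+0=1
a_2=7:  p_2=7·18+17=143,  q_2=7·1+1=8
a_3=1:  p_3=1·143+18=161,  q_3=1·8+1=9
(x₁, y₁) = (161, 9);  161² − 320·9² = 1 ✓
n=2: (161,9)∘(161,9) = (161·161+320·9·9, 161·9+9·161) = (51841,2898)
n=3: (51841,2898)∘(161,9) = (161·51841+320·9·2898, 161·2898+9·51841) = (16692641,933147)
n=4: (16692641,933147)∘(161,9) = (161·16692641+320·9·933147, 161·933147+9·16692641) = (5374978561,300470436)
n=5: (5374978561,300470436)∘(161,9) = (161·5374978561+320·9·300470436, 161·300470436+9·5374978561) = (1730726404001,96750547245)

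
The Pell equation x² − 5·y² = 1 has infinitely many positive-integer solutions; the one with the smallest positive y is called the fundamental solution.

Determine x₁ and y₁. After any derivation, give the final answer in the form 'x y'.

√5 → a₀=2, period (4); ℓ=1 odd so k=1
step 0: (2, 1)  from 2·(1,0) + (0,1)
step 1: (9, 4)  from 4·(2,1) + (1,0)
fundamental: x₁=9, y₁=4  (since 81 − 5·16 = 1)

9 4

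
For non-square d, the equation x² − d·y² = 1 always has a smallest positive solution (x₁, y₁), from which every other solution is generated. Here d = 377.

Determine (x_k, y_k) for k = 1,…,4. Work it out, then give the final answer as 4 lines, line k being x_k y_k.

233 12
108577 5592
50596649 2605860
23577929857 1214325168

√377 = [19; 2,2,2,38, …], period ℓ=4 (even) → k=3
step 0: (19, 1)  from 19·(1,0) + (0,1)
…
step 2: (97, 5)  from 2·(39,2) + (19,1)
step 3: (233, 12)  from 2·(97,5) + (39,2)
(x₁, y₁) = (233, 12);  233² − 377·12² = 1 ✓
(x_2, y_2) = (233·233 + 377·12·12, 233·12 + 12·233) = (108577, 5592)
(x_3, y_3) = (233·108577 + 377·12·5592, 233·5592 + 12·108577) = (50596649, 2605860)
(x_4, y_4) = (233·50596649 + 377·12·2605860, 233·2605860 + 12·50596649) = (23577929857, 1214325168)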